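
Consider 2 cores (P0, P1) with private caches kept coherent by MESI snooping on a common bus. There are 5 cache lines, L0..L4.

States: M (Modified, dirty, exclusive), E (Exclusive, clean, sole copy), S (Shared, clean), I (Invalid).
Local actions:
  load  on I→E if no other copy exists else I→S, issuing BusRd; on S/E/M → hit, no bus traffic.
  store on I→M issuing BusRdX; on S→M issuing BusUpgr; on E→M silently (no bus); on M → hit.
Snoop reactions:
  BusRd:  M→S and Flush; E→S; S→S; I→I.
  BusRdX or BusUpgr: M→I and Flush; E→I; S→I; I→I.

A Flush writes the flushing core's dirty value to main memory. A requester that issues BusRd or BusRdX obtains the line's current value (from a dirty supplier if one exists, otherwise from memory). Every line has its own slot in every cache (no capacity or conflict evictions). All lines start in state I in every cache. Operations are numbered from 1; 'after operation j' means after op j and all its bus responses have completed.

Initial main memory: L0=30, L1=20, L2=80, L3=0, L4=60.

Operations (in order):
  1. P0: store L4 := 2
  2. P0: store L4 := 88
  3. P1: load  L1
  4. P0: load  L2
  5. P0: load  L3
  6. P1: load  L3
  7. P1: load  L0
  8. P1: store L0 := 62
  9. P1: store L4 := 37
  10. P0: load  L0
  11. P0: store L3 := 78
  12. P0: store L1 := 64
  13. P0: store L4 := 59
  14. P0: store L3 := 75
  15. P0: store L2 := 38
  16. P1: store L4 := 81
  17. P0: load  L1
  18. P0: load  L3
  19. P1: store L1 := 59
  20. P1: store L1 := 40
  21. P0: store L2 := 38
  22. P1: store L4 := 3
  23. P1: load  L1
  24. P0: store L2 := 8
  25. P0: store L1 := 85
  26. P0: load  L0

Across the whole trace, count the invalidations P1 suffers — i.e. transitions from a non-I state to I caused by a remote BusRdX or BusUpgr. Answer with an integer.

  op1 P0: store L4 := 2 → M/I on L4; bus BusRdX; mem=60
  op2 P0: store L4 := 88 → M/I on L4; bus (none); mem=60
  op3 P1: load  L1 → I/E on L1; bus BusRd; mem=20
  op4 P0: load  L2 → E/I on L2; bus BusRd; mem=80
  op5 P0: load  L3 → E/I on L3; bus BusRd; mem=0
  op6 P1: load  L3 → S/S on L3; bus BusRd; mem=0
  op7 P1: load  L0 → I/E on L0; bus BusRd; mem=30
  op8 P1: store L0 := 62 → I/M on L0; bus (none); mem=30
  op9 P1: store L4 := 37 → I/M on L4; bus BusRdX Flush; mem=88
  op10 P0: load  L0 → S/S on L0; bus BusRd Flush; mem=62
  op11 P0: store L3 := 78 → M/I on L3; bus BusUpgr; mem=0
  op12 P0: store L1 := 64 → M/I on L1; bus BusRdX; mem=20
  op13 P0: store L4 := 59 → M/I on L4; bus BusRdX Flush; mem=37
  op14 P0: store L3 := 75 → M/I on L3; bus (none); mem=0
  op15 P0: store L2 := 38 → M/I on L2; bus (none); mem=80
  op16 P1: store L4 := 81 → I/M on L4; bus BusRdX Flush; mem=59
  op17 P0: load  L1 → M/I on L1; bus (none); mem=20
  op18 P0: load  L3 → M/I on L3; bus (none); mem=0
  op19 P1: store L1 := 59 → I/M on L1; bus BusRdX Flush; mem=64
  op20 P1: store L1 := 40 → I/M on L1; bus (none); mem=64
  op21 P0: store L2 := 38 → M/I on L2; bus (none); mem=80
  op22 P1: store L4 := 3 → I/M on L4; bus (none); mem=59
  op23 P1: load  L1 → I/M on L1; bus (none); mem=64
  op24 P0: store L2 := 8 → M/I on L2; bus (none); mem=80
  op25 P0: store L1 := 85 → M/I on L1; bus BusRdX Flush; mem=40
  op26 P0: load  L0 → S/S on L0; bus (none); mem=62

invalidations = 4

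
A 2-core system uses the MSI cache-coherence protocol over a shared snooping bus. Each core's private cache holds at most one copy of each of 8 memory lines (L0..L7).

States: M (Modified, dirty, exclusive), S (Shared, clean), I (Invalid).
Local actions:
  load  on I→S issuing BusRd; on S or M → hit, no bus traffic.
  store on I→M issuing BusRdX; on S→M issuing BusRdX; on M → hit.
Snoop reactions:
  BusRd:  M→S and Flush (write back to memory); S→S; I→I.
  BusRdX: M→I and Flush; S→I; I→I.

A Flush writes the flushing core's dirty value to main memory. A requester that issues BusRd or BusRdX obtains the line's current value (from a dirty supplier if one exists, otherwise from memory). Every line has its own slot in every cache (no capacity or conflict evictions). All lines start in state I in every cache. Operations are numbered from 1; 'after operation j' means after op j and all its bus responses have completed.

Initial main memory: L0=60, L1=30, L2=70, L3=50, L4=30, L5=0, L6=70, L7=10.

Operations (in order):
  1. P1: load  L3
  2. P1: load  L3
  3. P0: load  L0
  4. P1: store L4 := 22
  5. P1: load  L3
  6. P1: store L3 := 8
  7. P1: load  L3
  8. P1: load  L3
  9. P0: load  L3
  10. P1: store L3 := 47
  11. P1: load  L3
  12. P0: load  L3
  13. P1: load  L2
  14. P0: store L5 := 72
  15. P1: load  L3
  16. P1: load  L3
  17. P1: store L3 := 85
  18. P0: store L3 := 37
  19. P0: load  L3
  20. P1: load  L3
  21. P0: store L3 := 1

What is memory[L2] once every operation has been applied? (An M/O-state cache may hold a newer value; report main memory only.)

  op1 P1: load  L3 → I/S on L3; bus BusRd; mem=50
  op2 P1: load  L3 → I/S on L3; bus (none); mem=50
  op3 P0: load  L0 → S/I on L0; bus BusRd; mem=60
  op4 P1: store L4 := 22 → I/M on L4; bus BusRdX; mem=30
  op5 P1: load  L3 → I/S on L3; bus (none); mem=50
  op6 P1: store L3 := 8 → I/M on L3; bus BusRdX; mem=50
  op7 P1: load  L3 → I/M on L3; bus (none); mem=50
  op8 P1: load  L3 → I/M on L3; bus (none); mem=50
  op9 P0: load  L3 → S/S on L3; bus BusRd Flush; mem=8
  op10 P1: store L3 := 47 → I/M on L3; bus BusRdX; mem=8
  op11 P1: load  L3 → I/M on L3; bus (none); mem=8
  op12 P0: load  L3 → S/S on L3; bus BusRd Flush; mem=47
  op13 P1: load  L2 → I/S on L2; bus BusRd; mem=70
  op14 P0: store L5 := 72 → M/I on L5; bus BusRdX; mem=0
  op15 P1: load  L3 → S/S on L3; bus (none); mem=47
  op16 P1: load  L3 → S/S on L3; bus (none); mem=47
  op17 P1: store L3 := 85 → I/M on L3; bus BusRdX; mem=47
  op18 P0: store L3 := 37 → M/I on L3; bus BusRdX Flush; mem=85
  op19 P0: load  L3 → M/I on L3; bus (none); mem=85
  op20 P1: load  L3 → S/S on L3; bus BusRd Flush; mem=37
  op21 P0: store L3 := 1 → M/I on L3; bus BusRdX; mem=37

memory[L2] = 70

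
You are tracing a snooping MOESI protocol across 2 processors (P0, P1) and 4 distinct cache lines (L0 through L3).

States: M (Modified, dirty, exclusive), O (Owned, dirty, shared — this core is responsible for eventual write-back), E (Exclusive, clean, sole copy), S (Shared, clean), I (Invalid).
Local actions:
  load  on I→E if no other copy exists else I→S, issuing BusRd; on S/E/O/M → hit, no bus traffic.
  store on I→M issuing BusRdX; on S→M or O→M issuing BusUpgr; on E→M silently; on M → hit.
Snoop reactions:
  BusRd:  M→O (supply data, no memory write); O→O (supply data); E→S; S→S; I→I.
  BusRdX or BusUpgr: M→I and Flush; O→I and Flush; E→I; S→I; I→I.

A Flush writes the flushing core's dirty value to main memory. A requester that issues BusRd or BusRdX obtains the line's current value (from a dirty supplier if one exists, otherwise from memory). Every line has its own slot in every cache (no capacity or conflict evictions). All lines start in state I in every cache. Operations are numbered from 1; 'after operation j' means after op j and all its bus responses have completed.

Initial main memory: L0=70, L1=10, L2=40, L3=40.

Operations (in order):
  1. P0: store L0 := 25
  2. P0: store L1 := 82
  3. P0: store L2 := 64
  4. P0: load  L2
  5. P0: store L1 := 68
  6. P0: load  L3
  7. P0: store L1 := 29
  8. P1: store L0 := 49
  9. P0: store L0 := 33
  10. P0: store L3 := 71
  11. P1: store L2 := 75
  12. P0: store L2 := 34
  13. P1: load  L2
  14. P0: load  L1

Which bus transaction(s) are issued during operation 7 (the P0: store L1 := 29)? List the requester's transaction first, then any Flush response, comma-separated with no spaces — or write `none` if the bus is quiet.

bus = none

[1] P0: store L0 := 25 | P0:M(25), P1:I | bus: BusRdX
[2] P0: store L1 := 82 | P0:M(82), P1:I | bus: BusRdX
[3] P0: store L2 := 64 | P0:M(64), P1:I | bus: BusRdX
[4] P0: load  L2 | P0:M(64), P1:I | bus: none
[5] P0: store L1 := 68 | P0:M(68), P1:I | bus: none
[6] P0: load  L3 | P0:E(40), P1:I | bus: BusRd
[7] P0: store L1 := 29 | P0:M(29), P1:I | bus: none
[8] P1: store L0 := 49 | P0:I, P1:M(49) | bus: BusRdX,Flush
[9] P0: store L0 := 33 | P0:M(33), P1:I | bus: BusRdX,Flush
[10] P0: store L3 := 71 | P0:M(71), P1:I | bus: none
[11] P1: store L2 := 75 | P0:I, P1:M(75) | bus: BusRdX,Flush
[12] P0: store L2 := 34 | P0:M(34), P1:I | bus: BusRdX,Flush
[13] P1: load  L2 | P0:O(34), P1:S(34) | bus: BusRd
[14] P0: load  L1 | P0:M(29), P1:I | bus: none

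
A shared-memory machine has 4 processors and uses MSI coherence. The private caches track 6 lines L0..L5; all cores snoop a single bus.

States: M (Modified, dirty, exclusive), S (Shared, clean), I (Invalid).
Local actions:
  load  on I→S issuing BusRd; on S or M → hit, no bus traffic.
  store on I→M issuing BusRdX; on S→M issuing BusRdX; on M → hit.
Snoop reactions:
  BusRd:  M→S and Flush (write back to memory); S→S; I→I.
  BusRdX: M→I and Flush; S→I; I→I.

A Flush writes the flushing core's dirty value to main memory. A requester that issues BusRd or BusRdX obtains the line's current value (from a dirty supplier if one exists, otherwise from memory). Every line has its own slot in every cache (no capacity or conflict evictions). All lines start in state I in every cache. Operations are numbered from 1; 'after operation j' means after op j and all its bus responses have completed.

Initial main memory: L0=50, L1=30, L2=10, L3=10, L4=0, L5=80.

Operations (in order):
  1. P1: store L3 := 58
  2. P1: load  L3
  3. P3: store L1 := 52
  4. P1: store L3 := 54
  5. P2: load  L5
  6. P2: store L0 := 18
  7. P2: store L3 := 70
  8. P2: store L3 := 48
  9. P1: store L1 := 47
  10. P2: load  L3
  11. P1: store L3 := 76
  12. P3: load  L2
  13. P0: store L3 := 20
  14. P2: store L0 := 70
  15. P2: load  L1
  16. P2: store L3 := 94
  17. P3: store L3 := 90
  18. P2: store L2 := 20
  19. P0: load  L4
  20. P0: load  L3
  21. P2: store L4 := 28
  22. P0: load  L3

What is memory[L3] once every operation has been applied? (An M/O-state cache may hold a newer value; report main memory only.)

memory[L3] = 90

step 1: P1: store L3 := 58  ⟶  IMII  (L3)  txn=BusRdX  M[L3]=10
step 2: P1: load  L3  ⟶  IMII  (L3)  txn=∅  M[L3]=10
step 3: P3: store L1 := 52  ⟶  IIIM  (L1)  txn=BusRdX  M[L1]=30
step 4: P1: store L3 := 54  ⟶  IMII  (L3)  txn=∅  M[L3]=10
step 5: P2: load  L5  ⟶  IISI  (L5)  txn=BusRd  M[L5]=80
step 6: P2: store L0 := 18  ⟶  IIMI  (L0)  txn=BusRdX  M[L0]=50
step 7: P2: store L3 := 70  ⟶  IIMI  (L3)  txn=BusRdX+Flush  M[L3]=54
step 8: P2: store L3 := 48  ⟶  IIMI  (L3)  txn=∅  M[L3]=54
step 9: P1: store L1 := 47  ⟶  IMII  (L1)  txn=BusRdX+Flush  M[L1]=52
step 10: P2: load  L3  ⟶  IIMI  (L3)  txn=∅  M[L3]=54
step 11: P1: store L3 := 76  ⟶  IMII  (L3)  txn=BusRdX+Flush  M[L3]=48
step 12: P3: load  L2  ⟶  IIIS  (L2)  txn=BusRd  M[L2]=10
step 13: P0: store L3 := 20  ⟶  MIII  (L3)  txn=BusRdX+Flush  M[L3]=76
step 14: P2: store L0 := 70  ⟶  IIMI  (L0)  txn=∅  M[L0]=50
step 15: P2: load  L1  ⟶  ISSI  (L1)  txn=BusRd+Flush  M[L1]=47
step 16: P2: store L3 := 94  ⟶  IIMI  (L3)  txn=BusRdX+Flush  M[L3]=20
step 17: P3: store L3 := 90  ⟶  IIIM  (L3)  txn=BusRdX+Flush  M[L3]=94
step 18: P2: store L2 := 20  ⟶  IIMI  (L2)  txn=BusRdX  M[L2]=10
step 19: P0: load  L4  ⟶  SIII  (L4)  txn=BusRd  M[L4]=0
step 20: P0: load  L3  ⟶  SIIS  (L3)  txn=BusRd+Flush  M[L3]=90
step 21: P2: store L4 := 28  ⟶  IIMI  (L4)  txn=BusRdX  M[L4]=0
step 22: P0: load  L3  ⟶  SIIS  (L3)  txn=∅  M[L3]=90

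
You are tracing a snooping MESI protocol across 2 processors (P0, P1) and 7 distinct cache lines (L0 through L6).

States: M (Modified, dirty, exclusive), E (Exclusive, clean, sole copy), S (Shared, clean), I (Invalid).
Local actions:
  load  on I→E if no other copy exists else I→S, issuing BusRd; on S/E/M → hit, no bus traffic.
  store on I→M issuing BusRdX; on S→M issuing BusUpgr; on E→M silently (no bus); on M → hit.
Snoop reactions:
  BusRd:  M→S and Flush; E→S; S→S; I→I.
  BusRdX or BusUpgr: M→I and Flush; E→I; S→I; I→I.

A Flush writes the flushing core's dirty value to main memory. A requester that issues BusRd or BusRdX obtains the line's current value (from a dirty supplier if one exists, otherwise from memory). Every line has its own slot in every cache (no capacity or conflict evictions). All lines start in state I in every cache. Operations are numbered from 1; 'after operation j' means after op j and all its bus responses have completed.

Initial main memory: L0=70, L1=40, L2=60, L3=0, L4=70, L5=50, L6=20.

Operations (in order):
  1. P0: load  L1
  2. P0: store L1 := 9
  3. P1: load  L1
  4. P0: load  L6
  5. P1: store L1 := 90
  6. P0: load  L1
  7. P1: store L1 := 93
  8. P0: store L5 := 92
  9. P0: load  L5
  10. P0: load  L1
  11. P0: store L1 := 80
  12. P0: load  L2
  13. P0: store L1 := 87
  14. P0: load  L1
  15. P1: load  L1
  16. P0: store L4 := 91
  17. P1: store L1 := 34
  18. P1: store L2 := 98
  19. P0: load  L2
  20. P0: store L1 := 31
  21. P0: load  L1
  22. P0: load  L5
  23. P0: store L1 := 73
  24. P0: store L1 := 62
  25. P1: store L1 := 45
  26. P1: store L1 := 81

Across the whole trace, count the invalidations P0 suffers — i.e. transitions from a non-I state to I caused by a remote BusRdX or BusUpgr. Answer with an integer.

invalidations = 5

[1] P0: load  L1 | P0:E(40), P1:I | bus: BusRd
[2] P0: store L1 := 9 | P0:M(9), P1:I | bus: none
[3] P1: load  L1 | P0:S(9), P1:S(9) | bus: BusRd,Flush
[4] P0: load  L6 | P0:E(20), P1:I | bus: BusRd
[5] P1: store L1 := 90 | P0:I, P1:M(90) | bus: BusUpgr
[6] P0: load  L1 | P0:S(90), P1:S(90) | bus: BusRd,Flush
[7] P1: store L1 := 93 | P0:I, P1:M(93) | bus: BusUpgr
[8] P0: store L5 := 92 | P0:M(92), P1:I | bus: BusRdX
[9] P0: load  L5 | P0:M(92), P1:I | bus: none
[10] P0: load  L1 | P0:S(93), P1:S(93) | bus: BusRd,Flush
[11] P0: store L1 := 80 | P0:M(80), P1:I | bus: BusUpgr
[12] P0: load  L2 | P0:E(60), P1:I | bus: BusRd
[13] P0: store L1 := 87 | P0:M(87), P1:I | bus: none
[14] P0: load  L1 | P0:M(87), P1:I | bus: none
[15] P1: load  L1 | P0:S(87), P1:S(87) | bus: BusRd,Flush
[16] P0: store L4 := 91 | P0:M(91), P1:I | bus: BusRdX
[17] P1: store L1 := 34 | P0:I, P1:M(34) | bus: BusUpgr
[18] P1: store L2 := 98 | P0:I, P1:M(98) | bus: BusRdX
[19] P0: load  L2 | P0:S(98), P1:S(98) | bus: BusRd,Flush
[20] P0: store L1 := 31 | P0:M(31), P1:I | bus: BusRdX,Flush
[21] P0: load  L1 | P0:M(31), P1:I | bus: none
[22] P0: load  L5 | P0:M(92), P1:I | bus: none
[23] P0: store L1 := 73 | P0:M(73), P1:I | bus: none
[24] P0: store L1 := 62 | P0:M(62), P1:I | bus: none
[25] P1: store L1 := 45 | P0:I, P1:M(45) | bus: BusRdX,Flush
[26] P1: store L1 := 81 | P0:I, P1:M(81) | bus: none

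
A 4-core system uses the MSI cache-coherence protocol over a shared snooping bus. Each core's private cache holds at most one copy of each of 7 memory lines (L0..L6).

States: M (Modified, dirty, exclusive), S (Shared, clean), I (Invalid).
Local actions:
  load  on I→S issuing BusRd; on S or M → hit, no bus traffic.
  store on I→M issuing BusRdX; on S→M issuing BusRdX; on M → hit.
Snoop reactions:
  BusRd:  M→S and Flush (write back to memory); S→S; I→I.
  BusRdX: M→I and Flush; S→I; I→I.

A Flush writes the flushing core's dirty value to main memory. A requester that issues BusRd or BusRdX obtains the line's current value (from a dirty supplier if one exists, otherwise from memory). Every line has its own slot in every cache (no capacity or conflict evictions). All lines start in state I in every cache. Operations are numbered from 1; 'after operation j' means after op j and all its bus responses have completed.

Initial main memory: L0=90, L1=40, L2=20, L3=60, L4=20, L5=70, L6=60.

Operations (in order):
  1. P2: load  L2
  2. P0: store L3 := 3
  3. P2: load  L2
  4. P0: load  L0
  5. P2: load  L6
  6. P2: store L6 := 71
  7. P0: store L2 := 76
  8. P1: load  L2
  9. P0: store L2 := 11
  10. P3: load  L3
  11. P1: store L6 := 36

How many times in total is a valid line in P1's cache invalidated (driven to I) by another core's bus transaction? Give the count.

invalidations = 1

step 1: P2: load  L2  ⟶  IISI  (L2)  txn=BusRd  M[L2]=20
step 2: P0: store L3 := 3  ⟶  MIII  (L3)  txn=BusRdX  M[L3]=60
step 3: P2: load  L2  ⟶  IISI  (L2)  txn=∅  M[L2]=20
step 4: P0: load  L0  ⟶  SIII  (L0)  txn=BusRd  M[L0]=90
step 5: P2: load  L6  ⟶  IISI  (L6)  txn=BusRd  M[L6]=60
step 6: P2: store L6 := 71  ⟶  IIMI  (L6)  txn=BusRdX  M[L6]=60
step 7: P0: store L2 := 76  ⟶  MIII  (L2)  txn=BusRdX  M[L2]=20
step 8: P1: load  L2  ⟶  SSII  (L2)  txn=BusRd+Flush  M[L2]=76
step 9: P0: store L2 := 11  ⟶  MIII  (L2)  txn=BusRdX  M[L2]=76
step 10: P3: load  L3  ⟶  SIIS  (L3)  txn=BusRd+Flush  M[L3]=3
step 11: P1: store L6 := 36  ⟶  IMII  (L6)  txn=BusRdX+Flush  M[L6]=71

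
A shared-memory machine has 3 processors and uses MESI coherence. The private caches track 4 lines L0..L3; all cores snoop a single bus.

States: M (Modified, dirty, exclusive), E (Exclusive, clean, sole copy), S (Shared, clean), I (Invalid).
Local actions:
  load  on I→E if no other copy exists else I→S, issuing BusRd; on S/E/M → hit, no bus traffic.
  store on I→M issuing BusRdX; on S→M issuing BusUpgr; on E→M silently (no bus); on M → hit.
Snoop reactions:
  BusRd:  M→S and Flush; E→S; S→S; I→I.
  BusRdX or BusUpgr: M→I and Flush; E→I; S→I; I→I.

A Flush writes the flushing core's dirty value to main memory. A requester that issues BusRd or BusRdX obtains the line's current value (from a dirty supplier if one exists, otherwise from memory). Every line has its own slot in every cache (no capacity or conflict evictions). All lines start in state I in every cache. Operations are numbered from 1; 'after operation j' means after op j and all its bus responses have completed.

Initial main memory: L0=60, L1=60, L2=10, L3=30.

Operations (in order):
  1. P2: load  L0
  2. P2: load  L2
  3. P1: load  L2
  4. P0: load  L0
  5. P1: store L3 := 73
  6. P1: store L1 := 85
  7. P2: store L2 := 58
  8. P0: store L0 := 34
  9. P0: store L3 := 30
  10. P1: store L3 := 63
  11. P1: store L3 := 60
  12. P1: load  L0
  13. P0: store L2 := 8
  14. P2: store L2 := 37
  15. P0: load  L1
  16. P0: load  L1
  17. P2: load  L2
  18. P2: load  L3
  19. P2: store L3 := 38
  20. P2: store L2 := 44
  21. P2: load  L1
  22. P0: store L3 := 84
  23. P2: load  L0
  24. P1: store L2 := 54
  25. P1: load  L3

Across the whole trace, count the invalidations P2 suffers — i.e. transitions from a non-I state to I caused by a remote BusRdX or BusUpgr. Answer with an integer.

invalidations = 4

1. P2: load  L0  bus=[BusRd]  L0: P0=I P1=I P2=E  mem[L0]=60
2. P2: load  L2  bus=[BusRd]  L2: P0=I P1=I P2=E  mem[L2]=10
3. P1: load  L2  bus=[BusRd]  L2: P0=I P1=S P2=S  mem[L2]=10
4. P0: load  L0  bus=[BusRd]  L0: P0=S P1=I P2=S  mem[L0]=60
5. P1: store L3 := 73  bus=[BusRdX]  L3: P0=I P1=M P2=I  mem[L3]=30
6. P1: store L1 := 85  bus=[BusRdX]  L1: P0=I P1=M P2=I  mem[L1]=60
7. P2: store L2 := 58  bus=[BusUpgr]  L2: P0=I P1=I P2=M  mem[L2]=10
8. P0: store L0 := 34  bus=[BusUpgr]  L0: P0=M P1=I P2=I  mem[L0]=60
9. P0: store L3 := 30  bus=[BusRdX,Flush]  L3: P0=M P1=I P2=I  mem[L3]=73
10. P1: store L3 := 63  bus=[BusRdX,Flush]  L3: P0=I P1=M P2=I  mem[L3]=30
11. P1: store L3 := 60  bus=[-]  L3: P0=I P1=M P2=I  mem[L3]=30
12. P1: load  L0  bus=[BusRd,Flush]  L0: P0=S P1=S P2=I  mem[L0]=34
13. P0: store L2 := 8  bus=[BusRdX,Flush]  L2: P0=M P1=I P2=I  mem[L2]=58
14. P2: store L2 := 37  bus=[BusRdX,Flush]  L2: P0=I P1=I P2=M  mem[L2]=8
15. P0: load  L1  bus=[BusRd,Flush]  L1: P0=S P1=S P2=I  mem[L1]=85
16. P0: load  L1  bus=[-]  L1: P0=S P1=S P2=I  mem[L1]=85
17. P2: load  L2  bus=[-]  L2: P0=I P1=I P2=M  mem[L2]=8
18. P2: load  L3  bus=[BusRd,Flush]  L3: P0=I P1=S P2=S  mem[L3]=60
19. P2: store L3 := 38  bus=[BusUpgr]  L3: P0=I P1=I P2=M  mem[L3]=60
20. P2: store L2 := 44  bus=[-]  L2: P0=I P1=I P2=M  mem[L2]=8
21. P2: load  L1  bus=[BusRd]  L1: P0=S P1=S P2=S  mem[L1]=85
22. P0: store L3 := 84  bus=[BusRdX,Flush]  L3: P0=M P1=I P2=I  mem[L3]=38
23. P2: load  L0  bus=[BusRd]  L0: P0=S P1=S P2=S  mem[L0]=34
24. P1: store L2 := 54  bus=[BusRdX,Flush]  L2: P0=I P1=M P2=I  mem[L2]=44
25. P1: load  L3  bus=[BusRd,Flush]  L3: P0=S P1=S P2=I  mem[L3]=84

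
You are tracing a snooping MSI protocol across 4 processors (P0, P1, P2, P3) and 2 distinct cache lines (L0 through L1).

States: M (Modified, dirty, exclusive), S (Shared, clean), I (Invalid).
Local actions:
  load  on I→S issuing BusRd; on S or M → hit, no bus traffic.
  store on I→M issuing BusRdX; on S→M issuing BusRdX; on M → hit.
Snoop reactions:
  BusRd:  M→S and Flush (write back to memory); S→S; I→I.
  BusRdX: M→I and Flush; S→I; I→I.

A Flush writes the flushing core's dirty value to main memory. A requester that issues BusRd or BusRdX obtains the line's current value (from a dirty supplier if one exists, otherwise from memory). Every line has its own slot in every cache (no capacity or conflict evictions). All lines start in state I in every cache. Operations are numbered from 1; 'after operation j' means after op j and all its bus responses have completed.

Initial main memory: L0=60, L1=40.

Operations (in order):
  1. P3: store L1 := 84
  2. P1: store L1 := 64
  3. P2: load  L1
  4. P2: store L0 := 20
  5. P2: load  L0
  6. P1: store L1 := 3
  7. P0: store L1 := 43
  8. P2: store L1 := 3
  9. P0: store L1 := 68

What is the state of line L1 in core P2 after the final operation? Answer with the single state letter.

state = I

1. P3: store L1 := 84  bus=[BusRdX]  L1: P0=I P1=I P2=I P3=M  mem[L1]=40
2. P1: store L1 := 64  bus=[BusRdX,Flush]  L1: P0=I P1=M P2=I P3=I  mem[L1]=84
3. P2: load  L1  bus=[BusRd,Flush]  L1: P0=I P1=S P2=S P3=I  mem[L1]=64
4. P2: store L0 := 20  bus=[BusRdX]  L0: P0=I P1=I P2=M P3=I  mem[L0]=60
5. P2: load  L0  bus=[-]  L0: P0=I P1=I P2=M P3=I  mem[L0]=60
6. P1: store L1 := 3  bus=[BusRdX]  L1: P0=I P1=M P2=I P3=I  mem[L1]=64
7. P0: store L1 := 43  bus=[BusRdX,Flush]  L1: P0=M P1=I P2=I P3=I  mem[L1]=3
8. P2: store L1 := 3  bus=[BusRdX,Flush]  L1: P0=I P1=I P2=M P3=I  mem[L1]=43
9. P0: store L1 := 68  bus=[BusRdX,Flush]  L1: P0=M P1=I P2=I P3=I  mem[L1]=3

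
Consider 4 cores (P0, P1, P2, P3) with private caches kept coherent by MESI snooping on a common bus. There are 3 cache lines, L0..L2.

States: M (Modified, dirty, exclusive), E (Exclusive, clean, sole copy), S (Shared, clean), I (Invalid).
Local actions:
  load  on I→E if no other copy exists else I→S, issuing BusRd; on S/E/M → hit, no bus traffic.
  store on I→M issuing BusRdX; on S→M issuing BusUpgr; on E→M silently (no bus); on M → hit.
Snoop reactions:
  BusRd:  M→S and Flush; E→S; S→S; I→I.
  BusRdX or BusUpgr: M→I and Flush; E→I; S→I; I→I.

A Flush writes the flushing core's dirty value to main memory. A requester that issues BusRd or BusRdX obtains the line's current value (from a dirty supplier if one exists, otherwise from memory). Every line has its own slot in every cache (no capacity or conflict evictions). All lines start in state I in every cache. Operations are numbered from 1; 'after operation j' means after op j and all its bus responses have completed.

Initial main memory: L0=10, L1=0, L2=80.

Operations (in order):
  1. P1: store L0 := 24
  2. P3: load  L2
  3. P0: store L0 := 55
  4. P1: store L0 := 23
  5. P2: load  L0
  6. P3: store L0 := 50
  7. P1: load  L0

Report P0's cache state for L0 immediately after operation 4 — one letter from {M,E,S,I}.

1. P1: store L0 := 24  bus=[BusRdX]  L0: P0=I P1=M P2=I P3=I  mem[L0]=10
2. P3: load  L2  bus=[BusRd]  L2: P0=I P1=I P2=I P3=E  mem[L2]=80
3. P0: store L0 := 55  bus=[BusRdX,Flush]  L0: P0=M P1=I P2=I P3=I  mem[L0]=24
4. P1: store L0 := 23  bus=[BusRdX,Flush]  L0: P0=I P1=M P2=I P3=I  mem[L0]=55
5. P2: load  L0  bus=[BusRd,Flush]  L0: P0=I P1=S P2=S P3=I  mem[L0]=23
6. P3: store L0 := 50  bus=[BusRdX]  L0: P0=I P1=I P2=I P3=M  mem[L0]=23
7. P1: load  L0  bus=[BusRd,Flush]  L0: P0=I P1=S P2=I P3=S  mem[L0]=50

state = I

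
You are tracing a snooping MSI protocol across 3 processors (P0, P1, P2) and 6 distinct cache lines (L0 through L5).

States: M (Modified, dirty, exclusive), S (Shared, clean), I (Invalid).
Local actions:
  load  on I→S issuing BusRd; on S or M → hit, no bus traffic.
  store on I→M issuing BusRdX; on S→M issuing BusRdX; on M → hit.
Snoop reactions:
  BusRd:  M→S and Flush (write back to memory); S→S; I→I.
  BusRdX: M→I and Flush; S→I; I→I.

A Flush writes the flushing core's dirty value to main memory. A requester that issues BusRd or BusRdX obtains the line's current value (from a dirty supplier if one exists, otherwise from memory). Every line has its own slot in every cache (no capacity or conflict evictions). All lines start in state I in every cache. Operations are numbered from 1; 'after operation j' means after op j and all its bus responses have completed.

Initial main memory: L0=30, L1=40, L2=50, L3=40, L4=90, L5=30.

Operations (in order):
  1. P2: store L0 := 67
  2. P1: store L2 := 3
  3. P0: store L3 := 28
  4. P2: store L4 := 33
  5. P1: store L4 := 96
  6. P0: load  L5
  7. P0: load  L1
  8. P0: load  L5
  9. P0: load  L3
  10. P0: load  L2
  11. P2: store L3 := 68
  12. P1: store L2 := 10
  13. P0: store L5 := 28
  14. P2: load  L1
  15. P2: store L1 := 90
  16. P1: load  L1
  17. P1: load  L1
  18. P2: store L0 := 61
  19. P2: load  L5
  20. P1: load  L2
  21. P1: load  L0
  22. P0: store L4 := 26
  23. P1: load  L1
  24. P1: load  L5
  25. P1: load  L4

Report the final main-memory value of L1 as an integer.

1. P2: store L0 := 67  bus=[BusRdX]  L0: P0=I P1=I P2=M  mem[L0]=30
2. P1: store L2 := 3  bus=[BusRdX]  L2: P0=I P1=M P2=I  mem[L2]=50
3. P0: store L3 := 28  bus=[BusRdX]  L3: P0=M P1=I P2=I  mem[L3]=40
4. P2: store L4 := 33  bus=[BusRdX]  L4: P0=I P1=I P2=M  mem[L4]=90
5. P1: store L4 := 96  bus=[BusRdX,Flush]  L4: P0=I P1=M P2=I  mem[L4]=33
6. P0: load  L5  bus=[BusRd]  L5: P0=S P1=I P2=I  mem[L5]=30
7. P0: load  L1  bus=[BusRd]  L1: P0=S P1=I P2=I  mem[L1]=40
8. P0: load  L5  bus=[-]  L5: P0=S P1=I P2=I  mem[L5]=30
9. P0: load  L3  bus=[-]  L3: P0=M P1=I P2=I  mem[L3]=40
10. P0: load  L2  bus=[BusRd,Flush]  L2: P0=S P1=S P2=I  mem[L2]=3
11. P2: store L3 := 68  bus=[BusRdX,Flush]  L3: P0=I P1=I P2=M  mem[L3]=28
12. P1: store L2 := 10  bus=[BusRdX]  L2: P0=I P1=M P2=I  mem[L2]=3
13. P0: store L5 := 28  bus=[BusRdX]  L5: P0=M P1=I P2=I  mem[L5]=30
14. P2: load  L1  bus=[BusRd]  L1: P0=S P1=I P2=S  mem[L1]=40
15. P2: store L1 := 90  bus=[BusRdX]  L1: P0=I P1=I P2=M  mem[L1]=40
16. P1: load  L1  bus=[BusRd,Flush]  L1: P0=I P1=S P2=S  mem[L1]=90
17. P1: load  L1  bus=[-]  L1: P0=I P1=S P2=S  mem[L1]=90
18. P2: store L0 := 61  bus=[-]  L0: P0=I P1=I P2=M  mem[L0]=30
19. P2: load  L5  bus=[BusRd,Flush]  L5: P0=S P1=I P2=S  mem[L5]=28
20. P1: load  L2  bus=[-]  L2: P0=I P1=M P2=I  mem[L2]=3
21. P1: load  L0  bus=[BusRd,Flush]  L0: P0=I P1=S P2=S  mem[L0]=61
22. P0: store L4 := 26  bus=[BusRdX,Flush]  L4: P0=M P1=I P2=I  mem[L4]=96
23. P1: load  L1  bus=[-]  L1: P0=I P1=S P2=S  mem[L1]=90
24. P1: load  L5  bus=[BusRd]  L5: P0=S P1=S P2=S  mem[L5]=28
25. P1: load  L4  bus=[BusRd,Flush]  L4: P0=S P1=S P2=I  mem[L4]=26

memory[L1] = 90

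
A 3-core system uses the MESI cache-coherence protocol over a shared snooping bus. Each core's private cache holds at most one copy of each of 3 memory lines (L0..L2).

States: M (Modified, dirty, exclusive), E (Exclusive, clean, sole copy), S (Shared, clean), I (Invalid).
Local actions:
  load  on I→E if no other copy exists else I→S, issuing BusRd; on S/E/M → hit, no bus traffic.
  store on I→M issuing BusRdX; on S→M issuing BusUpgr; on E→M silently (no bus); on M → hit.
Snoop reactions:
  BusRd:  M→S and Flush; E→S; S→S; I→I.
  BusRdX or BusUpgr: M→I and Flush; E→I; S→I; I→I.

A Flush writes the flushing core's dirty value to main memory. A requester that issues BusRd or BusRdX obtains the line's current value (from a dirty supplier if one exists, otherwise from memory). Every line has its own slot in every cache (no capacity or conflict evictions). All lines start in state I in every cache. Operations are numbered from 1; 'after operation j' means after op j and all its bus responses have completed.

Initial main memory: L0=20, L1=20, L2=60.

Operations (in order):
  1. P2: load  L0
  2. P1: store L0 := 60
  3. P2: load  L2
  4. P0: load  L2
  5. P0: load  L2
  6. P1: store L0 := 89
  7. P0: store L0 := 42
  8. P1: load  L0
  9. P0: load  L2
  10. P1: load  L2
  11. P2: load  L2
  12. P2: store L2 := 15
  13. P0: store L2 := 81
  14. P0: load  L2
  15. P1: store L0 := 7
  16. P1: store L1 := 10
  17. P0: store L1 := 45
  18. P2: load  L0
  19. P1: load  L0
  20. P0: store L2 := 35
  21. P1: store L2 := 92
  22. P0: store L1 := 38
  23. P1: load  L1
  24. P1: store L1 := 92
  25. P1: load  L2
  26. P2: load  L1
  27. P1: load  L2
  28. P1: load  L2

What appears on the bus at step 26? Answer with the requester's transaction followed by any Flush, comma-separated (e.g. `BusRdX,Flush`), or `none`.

step 1: P2: load  L0  ⟶  IIE  (L0)  txn=BusRd  M[L0]=20
step 2: P1: store L0 := 60  ⟶  IMI  (L0)  txn=BusRdX  M[L0]=20
step 3: P2: load  L2  ⟶  IIE  (L2)  txn=BusRd  M[L2]=60
step 4: P0: load  L2  ⟶  SIS  (L2)  txn=BusRd  M[L2]=60
step 5: P0: load  L2  ⟶  SIS  (L2)  txn=∅  M[L2]=60
step 6: P1: store L0 := 89  ⟶  IMI  (L0)  txn=∅  M[L0]=20
step 7: P0: store L0 := 42  ⟶  MII  (L0)  txn=BusRdX+Flush  M[L0]=89
step 8: P1: load  L0  ⟶  SSI  (L0)  txn=BusRd+Flush  M[L0]=42
step 9: P0: load  L2  ⟶  SIS  (L2)  txn=∅  M[L2]=60
step 10: P1: load  L2  ⟶  SSS  (L2)  txn=BusRd  M[L2]=60
step 11: P2: load  L2  ⟶  SSS  (L2)  txn=∅  M[L2]=60
step 12: P2: store L2 := 15  ⟶  IIM  (L2)  txn=BusUpgr  M[L2]=60
step 13: P0: store L2 := 81  ⟶  MII  (L2)  txn=BusRdX+Flush  M[L2]=15
step 14: P0: load  L2  ⟶  MII  (L2)  txn=∅  M[L2]=15
step 15: P1: store L0 := 7  ⟶  IMI  (L0)  txn=BusUpgr  M[L0]=42
step 16: P1: store L1 := 10  ⟶  IMI  (L1)  txn=BusRdX  M[L1]=20
step 17: P0: store L1 := 45  ⟶  MII  (L1)  txn=BusRdX+Flush  M[L1]=10
step 18: P2: load  L0  ⟶  ISS  (L0)  txn=BusRd+Flush  M[L0]=7
step 19: P1: load  L0  ⟶  ISS  (L0)  txn=∅  M[L0]=7
step 20: P0: store L2 := 35  ⟶  MII  (L2)  txn=∅  M[L2]=15
step 21: P1: store L2 := 92  ⟶  IMI  (L2)  txn=BusRdX+Flush  M[L2]=35
step 22: P0: store L1 := 38  ⟶  MII  (L1)  txn=∅  M[L1]=10
step 23: P1: load  L1  ⟶  SSI  (L1)  txn=BusRd+Flush  M[L1]=38
step 24: P1: store L1 := 92  ⟶  IMI  (L1)  txn=BusUpgr  M[L1]=38
step 25: P1: load  L2  ⟶  IMI  (L2)  txn=∅  M[L2]=35
step 26: P2: load  L1  ⟶  ISS  (L1)  txn=BusRd+Flush  M[L1]=92
step 27: P1: load  L2  ⟶  IMI  (L2)  txn=∅  M[L2]=35
step 28: P1: load  L2  ⟶  IMI  (L2)  txn=∅  M[L2]=35

bus = BusRd,Flush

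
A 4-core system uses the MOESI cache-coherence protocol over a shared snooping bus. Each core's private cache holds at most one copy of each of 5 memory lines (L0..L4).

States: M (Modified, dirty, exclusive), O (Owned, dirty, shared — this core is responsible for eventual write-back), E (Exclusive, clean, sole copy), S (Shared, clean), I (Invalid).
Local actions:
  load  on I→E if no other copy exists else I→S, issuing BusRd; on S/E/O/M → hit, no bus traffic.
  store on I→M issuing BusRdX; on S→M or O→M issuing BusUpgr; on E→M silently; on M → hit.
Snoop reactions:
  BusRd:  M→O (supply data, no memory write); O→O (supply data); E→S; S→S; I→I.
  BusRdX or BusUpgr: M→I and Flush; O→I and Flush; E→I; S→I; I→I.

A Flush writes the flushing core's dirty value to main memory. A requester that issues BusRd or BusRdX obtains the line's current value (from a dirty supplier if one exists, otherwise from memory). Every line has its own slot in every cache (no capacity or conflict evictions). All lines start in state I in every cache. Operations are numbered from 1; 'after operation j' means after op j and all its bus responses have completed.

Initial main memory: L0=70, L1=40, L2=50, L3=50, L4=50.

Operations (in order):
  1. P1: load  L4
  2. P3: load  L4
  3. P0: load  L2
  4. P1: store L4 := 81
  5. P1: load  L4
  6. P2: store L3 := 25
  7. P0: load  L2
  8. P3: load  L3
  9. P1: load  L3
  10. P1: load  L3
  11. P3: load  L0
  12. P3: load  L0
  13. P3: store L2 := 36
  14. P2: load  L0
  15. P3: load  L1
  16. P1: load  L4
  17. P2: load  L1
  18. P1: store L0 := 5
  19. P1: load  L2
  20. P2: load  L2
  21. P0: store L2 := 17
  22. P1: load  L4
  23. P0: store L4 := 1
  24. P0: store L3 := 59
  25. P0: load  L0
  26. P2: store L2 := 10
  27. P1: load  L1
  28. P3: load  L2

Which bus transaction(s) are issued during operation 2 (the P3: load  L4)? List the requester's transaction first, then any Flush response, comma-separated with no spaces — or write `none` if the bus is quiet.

[1] P1: load  L4 | P0:I, P1:E(50), P2:I, P3:I | bus: BusRd
[2] P3: load  L4 | P0:I, P1:S(50), P2:I, P3:S(50) | bus: BusRd
[3] P0: load  L2 | P0:E(50), P1:I, P2:I, P3:I | bus: BusRd
[4] P1: store L4 := 81 | P0:I, P1:M(81), P2:I, P3:I | bus: BusUpgr
[5] P1: load  L4 | P0:I, P1:M(81), P2:I, P3:I | bus: none
[6] P2: store L3 := 25 | P0:I, P1:I, P2:M(25), P3:I | bus: BusRdX
[7] P0: load  L2 | P0:E(50), P1:I, P2:I, P3:I | bus: none
[8] P3: load  L3 | P0:I, P1:I, P2:O(25), P3:S(25) | bus: BusRd
[9] P1: load  L3 | P0:I, P1:S(25), P2:O(25), P3:S(25) | bus: BusRd
[10] P1: load  L3 | P0:I, P1:S(25), P2:O(25), P3:S(25) | bus: none
[11] P3: load  L0 | P0:I, P1:I, P2:I, P3:E(70) | bus: BusRd
[12] P3: load  L0 | P0:I, P1:I, P2:I, P3:E(70) | bus: none
[13] P3: store L2 := 36 | P0:I, P1:I, P2:I, P3:M(36) | bus: BusRdX
[14] P2: load  L0 | P0:I, P1:I, P2:S(70), P3:S(70) | bus: BusRd
[15] P3: load  L1 | P0:I, P1:I, P2:I, P3:E(40) | bus: BusRd
[16] P1: load  L4 | P0:I, P1:M(81), P2:I, P3:I | bus: none
[17] P2: load  L1 | P0:I, P1:I, P2:S(40), P3:S(40) | bus: BusRd
[18] P1: store L0 := 5 | P0:I, P1:M(5), P2:I, P3:I | bus: BusRdX
[19] P1: load  L2 | P0:I, P1:S(36), P2:I, P3:O(36) | bus: BusRd
[20] P2: load  L2 | P0:I, P1:S(36), P2:S(36), P3:O(36) | bus: BusRd
[21] P0: store L2 := 17 | P0:M(17), P1:I, P2:I, P3:I | bus: BusRdX,Flush
[22] P1: load  L4 | P0:I, P1:M(81), P2:I, P3:I | bus: none
[23] P0: store L4 := 1 | P0:M(1), P1:I, P2:I, P3:I | bus: BusRdX,Flush
[24] P0: store L3 := 59 | P0:M(59), P1:I, P2:I, P3:I | bus: BusRdX,Flush
[25] P0: load  L0 | P0:S(5), P1:O(5), P2:I, P3:I | bus: BusRd
[26] P2: store L2 := 10 | P0:I, P1:I, P2:M(10), P3:I | bus: BusRdX,Flush
[27] P1: load  L1 | P0:I, P1:S(40), P2:S(40), P3:S(40) | bus: BusRd
[28] P3: load  L2 | P0:I, P1:I, P2:O(10), P3:S(10) | bus: BusRd

bus = BusRd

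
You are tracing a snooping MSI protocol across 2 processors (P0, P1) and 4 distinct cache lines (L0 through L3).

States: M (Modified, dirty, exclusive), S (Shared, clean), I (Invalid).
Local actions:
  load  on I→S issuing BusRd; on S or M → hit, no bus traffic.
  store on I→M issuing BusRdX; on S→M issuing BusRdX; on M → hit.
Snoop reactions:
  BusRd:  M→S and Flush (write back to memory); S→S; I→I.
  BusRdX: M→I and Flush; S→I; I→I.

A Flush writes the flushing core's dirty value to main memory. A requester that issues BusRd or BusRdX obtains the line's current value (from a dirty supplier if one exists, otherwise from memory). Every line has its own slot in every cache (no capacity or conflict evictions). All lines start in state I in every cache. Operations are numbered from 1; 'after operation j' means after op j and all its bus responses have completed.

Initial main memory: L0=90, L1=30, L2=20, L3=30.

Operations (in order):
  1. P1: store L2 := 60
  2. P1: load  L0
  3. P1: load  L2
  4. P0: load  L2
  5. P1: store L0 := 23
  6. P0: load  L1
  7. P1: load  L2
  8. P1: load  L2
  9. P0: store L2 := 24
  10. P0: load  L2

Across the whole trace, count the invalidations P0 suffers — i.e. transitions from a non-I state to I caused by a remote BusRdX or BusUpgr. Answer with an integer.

1. P1: store L2 := 60  bus=[BusRdX]  L2: P0=I P1=M  mem[L2]=20
2. P1: load  L0  bus=[BusRd]  L0: P0=I P1=S  mem[L0]=90
3. P1: load  L2  bus=[-]  L2: P0=I P1=M  mem[L2]=20
4. P0: load  L2  bus=[BusRd,Flush]  L2: P0=S P1=S  mem[L2]=60
5. P1: store L0 := 23  bus=[BusRdX]  L0: P0=I P1=M  mem[L0]=90
6. P0: load  L1  bus=[BusRd]  L1: P0=S P1=I  mem[L1]=30
7. P1: load  L2  bus=[-]  L2: P0=S P1=S  mem[L2]=60
8. P1: load  L2  bus=[-]  L2: P0=S P1=S  mem[L2]=60
9. P0: store L2 := 24  bus=[BusRdX]  L2: P0=M P1=I  mem[L2]=60
10. P0: load  L2  bus=[-]  L2: P0=M P1=I  mem[L2]=60

invalidations = 0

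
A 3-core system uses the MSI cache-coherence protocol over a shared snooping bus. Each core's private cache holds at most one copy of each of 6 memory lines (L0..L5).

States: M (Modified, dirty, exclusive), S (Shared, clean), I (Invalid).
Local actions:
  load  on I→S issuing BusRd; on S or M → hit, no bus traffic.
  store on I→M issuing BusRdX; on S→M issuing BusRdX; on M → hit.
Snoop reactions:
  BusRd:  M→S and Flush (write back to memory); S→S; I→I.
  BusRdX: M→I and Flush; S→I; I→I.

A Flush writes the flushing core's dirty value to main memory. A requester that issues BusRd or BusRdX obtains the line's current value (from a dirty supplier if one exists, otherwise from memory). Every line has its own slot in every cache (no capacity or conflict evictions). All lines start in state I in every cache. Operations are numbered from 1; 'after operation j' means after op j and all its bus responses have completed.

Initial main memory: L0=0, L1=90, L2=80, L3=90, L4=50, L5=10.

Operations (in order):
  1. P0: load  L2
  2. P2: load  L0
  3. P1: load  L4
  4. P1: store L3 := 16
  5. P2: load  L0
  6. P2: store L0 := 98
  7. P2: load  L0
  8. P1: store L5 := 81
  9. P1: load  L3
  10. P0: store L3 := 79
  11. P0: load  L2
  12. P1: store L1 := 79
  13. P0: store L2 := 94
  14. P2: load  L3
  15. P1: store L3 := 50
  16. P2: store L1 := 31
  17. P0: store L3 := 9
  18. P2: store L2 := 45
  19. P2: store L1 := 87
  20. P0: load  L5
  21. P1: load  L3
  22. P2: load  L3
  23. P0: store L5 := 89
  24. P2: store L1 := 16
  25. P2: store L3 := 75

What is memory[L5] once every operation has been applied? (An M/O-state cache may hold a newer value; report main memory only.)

memory[L5] = 81

1. P0: load  L2  bus=[BusRd]  L2: P0=S P1=I P2=I  mem[L2]=80
2. P2: load  L0  bus=[BusRd]  L0: P0=I P1=I P2=S  mem[L0]=0
3. P1: load  L4  bus=[BusRd]  L4: P0=I P1=S P2=I  mem[L4]=50
4. P1: store L3 := 16  bus=[BusRdX]  L3: P0=I P1=M P2=I  mem[L3]=90
5. P2: load  L0  bus=[-]  L0: P0=I P1=I P2=S  mem[L0]=0
6. P2: store L0 := 98  bus=[BusRdX]  L0: P0=I P1=I P2=M  mem[L0]=0
7. P2: load  L0  bus=[-]  L0: P0=I P1=I P2=M  mem[L0]=0
8. P1: store L5 := 81  bus=[BusRdX]  L5: P0=I P1=M P2=I  mem[L5]=10
9. P1: load  L3  bus=[-]  L3: P0=I P1=M P2=I  mem[L3]=90
10. P0: store L3 := 79  bus=[BusRdX,Flush]  L3: P0=M P1=I P2=I  mem[L3]=16
11. P0: load  L2  bus=[-]  L2: P0=S P1=I P2=I  mem[L2]=80
12. P1: store L1 := 79  bus=[BusRdX]  L1: P0=I P1=M P2=I  mem[L1]=90
13. P0: store L2 := 94  bus=[BusRdX]  L2: P0=M P1=I P2=I  mem[L2]=80
14. P2: load  L3  bus=[BusRd,Flush]  L3: P0=S P1=I P2=S  mem[L3]=79
15. P1: store L3 := 50  bus=[BusRdX]  L3: P0=I P1=M P2=I  mem[L3]=79
16. P2: store L1 := 31  bus=[BusRdX,Flush]  L1: P0=I P1=I P2=M  mem[L1]=79
17. P0: store L3 := 9  bus=[BusRdX,Flush]  L3: P0=M P1=I P2=I  mem[L3]=50
18. P2: store L2 := 45  bus=[BusRdX,Flush]  L2: P0=I P1=I P2=M  mem[L2]=94
19. P2: store L1 := 87  bus=[-]  L1: P0=I P1=I P2=M  mem[L1]=79
20. P0: load  L5  bus=[BusRd,Flush]  L5: P0=S P1=S P2=I  mem[L5]=81
21. P1: load  L3  bus=[BusRd,Flush]  L3: P0=S P1=S P2=I  mem[L3]=9
22. P2: load  L3  bus=[BusRd]  L3: P0=S P1=S P2=S  mem[L3]=9
23. P0: store L5 := 89  bus=[BusRdX]  L5: P0=M P1=I P2=I  mem[L5]=81
24. P2: store L1 := 16  bus=[-]  L1: P0=I P1=I P2=M  mem[L1]=79
25. P2: store L3 := 75  bus=[BusRdX]  L3: P0=I P1=I P2=M  mem[L3]=9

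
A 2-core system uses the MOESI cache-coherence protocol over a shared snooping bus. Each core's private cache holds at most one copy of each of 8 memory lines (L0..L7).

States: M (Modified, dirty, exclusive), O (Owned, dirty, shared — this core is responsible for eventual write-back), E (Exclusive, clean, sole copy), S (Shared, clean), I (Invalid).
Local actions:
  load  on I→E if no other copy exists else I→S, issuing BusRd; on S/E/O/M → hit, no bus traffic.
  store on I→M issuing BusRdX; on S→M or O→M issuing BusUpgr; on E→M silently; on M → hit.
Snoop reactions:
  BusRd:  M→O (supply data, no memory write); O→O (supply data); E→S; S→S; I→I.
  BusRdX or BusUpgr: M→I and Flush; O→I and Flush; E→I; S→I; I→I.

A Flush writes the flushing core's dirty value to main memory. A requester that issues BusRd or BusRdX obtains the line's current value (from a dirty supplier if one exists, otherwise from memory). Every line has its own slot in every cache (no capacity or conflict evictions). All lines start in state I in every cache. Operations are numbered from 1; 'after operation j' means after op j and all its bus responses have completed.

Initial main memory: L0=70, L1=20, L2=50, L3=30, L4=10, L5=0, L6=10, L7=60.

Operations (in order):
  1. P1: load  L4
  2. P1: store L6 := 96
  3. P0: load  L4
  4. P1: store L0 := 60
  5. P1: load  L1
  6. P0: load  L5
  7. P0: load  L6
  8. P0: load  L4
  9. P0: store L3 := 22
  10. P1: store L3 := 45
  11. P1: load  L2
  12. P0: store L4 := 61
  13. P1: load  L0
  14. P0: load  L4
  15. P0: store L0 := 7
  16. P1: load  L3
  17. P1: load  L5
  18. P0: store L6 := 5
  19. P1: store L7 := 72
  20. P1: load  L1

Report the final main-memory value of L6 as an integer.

memory[L6] = 96

step 1: P1: load  L4  ⟶  IE  (L4)  txn=BusRd  M[L4]=10
step 2: P1: store L6 := 96  ⟶  IM  (L6)  txn=BusRdX  M[L6]=10
step 3: P0: load  L4  ⟶  SS  (L4)  txn=BusRd  M[L4]=10
step 4: P1: store L0 := 60  ⟶  IM  (L0)  txn=BusRdX  M[L0]=70
step 5: P1: load  L1  ⟶  IE  (L1)  txn=BusRd  M[L1]=20
step 6: P0: load  L5  ⟶  EI  (L5)  txn=BusRd  M[L5]=0
step 7: P0: load  L6  ⟶  SO  (L6)  txn=BusRd  M[L6]=10
step 8: P0: load  L4  ⟶  SS  (L4)  txn=∅  M[L4]=10
step 9: P0: store L3 := 22  ⟶  MI  (L3)  txn=BusRdX  M[L3]=30
step 10: P1: store L3 := 45  ⟶  IM  (L3)  txn=BusRdX+Flush  M[L3]=22
step 11: P1: load  L2  ⟶  IE  (L2)  txn=BusRd  M[L2]=50
step 12: P0: store L4 := 61  ⟶  MI  (L4)  txn=BusUpgr  M[L4]=10
step 13: P1: load  L0  ⟶  IM  (L0)  txn=∅  M[L0]=70
step 14: P0: load  L4  ⟶  MI  (L4)  txn=∅  M[L4]=10
step 15: P0: store L0 := 7  ⟶  MI  (L0)  txn=BusRdX+Flush  M[L0]=60
step 16: P1: load  L3  ⟶  IM  (L3)  txn=∅  M[L3]=22
step 17: P1: load  L5  ⟶  SS  (L5)  txn=BusRd  M[L5]=0
step 18: P0: store L6 := 5  ⟶  MI  (L6)  txn=BusUpgr+Flush  M[L6]=96
step 19: P1: store L7 := 72  ⟶  IM  (L7)  txn=BusRdX  M[L7]=60
step 20: P1: load  L1  ⟶  IE  (L1)  txn=∅  M[L1]=20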